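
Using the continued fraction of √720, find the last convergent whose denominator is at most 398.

√720 = [26; 1, 4, 1, 52, …] (period length 4).
Convergents:
  p_0/q_0 = 26/1
  p_1/q_1 = 27/1
  p_2/q_2 = 134/5
  p_3/q_3 = 161/6
  p_4/q_4 = 8506/317
  p_5/q_5 = 8667/323
  p_6/q_6 = 43174/1609
q_5 = 323 ≤ 398 < 1609 = q_6, so the answer is 8667/323.

8667/323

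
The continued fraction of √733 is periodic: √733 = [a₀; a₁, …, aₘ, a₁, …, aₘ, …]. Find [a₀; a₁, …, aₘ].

a₀ = ⌊√733⌋ = 27.
With m₀=0, d₀=1 and mₖ₊₁ = dₖaₖ − mₖ, dₖ₊₁ = (n − mₖ₊₁²)/dₖ, aₖ₊₁ = ⌊(a₀+mₖ₊₁)/dₖ₊₁⌋:
  k=1: m=27, d=4, a=13
  k=2: m=25, d=27, a=1
  k=3: m=2, d=27, a=1
  k=4: m=25, d=4, a=13
  k=5: m=27, d=1, a=54
d=1 and a=2a₀=54 at k=5, so the next step gives (m, d) = (27, 4) again — its k=1 value — and the period has length 5.

[27; 13, 1, 1, 13, 54]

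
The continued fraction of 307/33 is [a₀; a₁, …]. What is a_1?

307 = 9·33 + 10   →  a_0 = 9
33 = 3·10 + 3   →  a_1 = 3

3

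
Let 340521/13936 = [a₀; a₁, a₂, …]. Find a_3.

3

340521 = 24·13936 + 6057   →  a_0 = 24
13936 = 2·6057 + 1822   →  a_1 = 2
6057 = 3·1822 + 591   →  a_2 = 3
1822 = 3·591 + 49   →  a_3 = 3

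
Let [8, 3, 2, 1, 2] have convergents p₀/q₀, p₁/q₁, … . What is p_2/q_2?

58/7

Using pₖ = aₖpₖ₋₁ + pₖ₋₂, qₖ = aₖqₖ₋₁ + qₖ₋₂ (with p₋₁=1, p₋₂=0, q₋₁=0, q₋₂=1):
  k=0: a=8, p=8, q=1
  k=1: a=3, p=25, q=3
  k=2: a=2, p=58, q=7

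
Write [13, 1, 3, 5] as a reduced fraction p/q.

289/21

Fold from the inside: start with 5/1.
  3 + 1/5 = 16/5
  1 + 5/16 = 21/16
  13 + 16/21 = 289/21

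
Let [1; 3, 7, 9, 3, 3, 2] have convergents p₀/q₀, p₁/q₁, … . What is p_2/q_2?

29/22

Using pₖ = aₖpₖ₋₁ + pₖ₋₂, qₖ = aₖqₖ₋₁ + qₖ₋₂ (with p₋₁=1, p₋₂=0, q₋₁=0, q₋₂=1):
  k=0: a=1, p=1, q=1
  k=1: a=3, p=4, q=3
  k=2: a=7, p=29, q=22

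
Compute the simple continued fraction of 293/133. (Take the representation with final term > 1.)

293 = 2·133 + 27
133 = 4·27 + 25
27 = 1·25 + 2
25 = 12·2 + 1
2 = 2·1 + 0  (stop)
So 293/133 = [2; 4, 1, 12, 2].

[2; 4, 1, 12, 2]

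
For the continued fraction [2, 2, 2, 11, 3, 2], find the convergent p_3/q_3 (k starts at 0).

137/57

Using pₖ = aₖpₖ₋₁ + pₖ₋₂, qₖ = aₖqₖ₋₁ + qₖ₋₂ (with p₋₁=1, p₋₂=0, q₋₁=0, q₋₂=1):
  k=0: a=2, p=2, q=1
  k=1: a=2, p=5, q=2
  k=2: a=2, p=12, q=5
  k=3: a=11, p=137, q=57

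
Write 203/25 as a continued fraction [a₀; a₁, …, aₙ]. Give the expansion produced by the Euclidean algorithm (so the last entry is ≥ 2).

[8; 8, 3]

203 = 8*25 + 3
25 = 8*3 + 1
3 = 3*1 + 0  (stop)
So 203/25 = [8; 8, 3].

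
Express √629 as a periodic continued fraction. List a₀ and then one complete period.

a₀ = ⌊√629⌋ = 25.
With m₀=0, d₀=1 and mₖ₊₁ = dₖaₖ − mₖ, dₖ₊₁ = (n − mₖ₊₁²)/dₖ, aₖ₊₁ = ⌊(a₀+mₖ₊₁)/dₖ₊₁⌋:
  k=1: m=25, d=4, a=12
  k=2: m=23, d=25, a=1
  k=3: m=2, d=25, a=1
  k=4: m=23, d=4, a=12
  k=5: m=25, d=1, a=50
d=1 and a=2a₀=50 at k=5, so the next step gives (m, d) = (25, 4) again — its k=1 value — and the period has length 5.

[25; 12, 1, 1, 12, 50]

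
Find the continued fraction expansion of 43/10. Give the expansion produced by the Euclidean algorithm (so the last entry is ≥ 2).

[4; 3, 3]

43 = 4*10 + 3
10 = 3*3 + 1
3 = 3*1 + 0  (stop)
So 43/10 = [4; 3, 3].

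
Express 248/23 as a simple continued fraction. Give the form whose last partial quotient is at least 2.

[10; 1, 3, 1, 1, 2]

248 = 10*23 + 18
23 = 1*18 + 5
18 = 3*5 + 3
5 = 1*3 + 2
3 = 1*2 + 1
2 = 2*1 + 0  (stop)
So 248/23 = [10; 1, 3, 1, 1, 2].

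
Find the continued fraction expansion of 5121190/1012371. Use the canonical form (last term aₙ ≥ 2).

[5; 17, 16, 7, 12, 14, 3]

5121190 = 5×1012371 + 59335
1012371 = 17×59335 + 3676
59335 = 16×3676 + 519
3676 = 7×519 + 43
519 = 12×43 + 3
43 = 14×3 + 1
3 = 3×1 + 0  (stop)
So 5121190/1012371 = [5; 17, 16, 7, 12, 14, 3].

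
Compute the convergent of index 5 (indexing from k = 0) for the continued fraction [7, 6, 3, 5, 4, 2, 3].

6779/947

Using pₖ = aₖpₖ₋₁ + pₖ₋₂, qₖ = aₖqₖ₋₁ + qₖ₋₂ (with p₋₁=1, p₋₂=0, q₋₁=0, q₋₂=1):
  k=0: a=7, p=7, q=1
  k=1: a=6, p=43, q=6
  k=2: a=3, p=136, q=19
  k=3: a=5, p=723, q=101
  k=4: a=4, p=3028, q=423
  k=5: a=2, p=6779, q=947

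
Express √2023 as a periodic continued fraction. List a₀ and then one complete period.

a₀ = ⌊√2023⌋ = 44.

[44; 1, 43, 1, 88]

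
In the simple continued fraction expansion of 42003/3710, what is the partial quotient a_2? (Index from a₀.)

42003 = 11·3710 + 1193   →  a_0 = 11
3710 = 3·1193 + 131   →  a_1 = 3
1193 = 9·131 + 14   →  a_2 = 9

9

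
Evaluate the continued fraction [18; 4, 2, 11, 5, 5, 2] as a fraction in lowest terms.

Fold from the inside: start with 2/1.
  5 + 1/2 = 11/2
  5 + 2/11 = 57/11
  11 + 11/57 = 638/57
  2 + 57/638 = 1333/638
  4 + 638/1333 = 5970/1333
  18 + 1333/5970 = 108793/5970

108793/5970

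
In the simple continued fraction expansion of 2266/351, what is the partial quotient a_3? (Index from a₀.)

6

2266 = 6·351 + 160   →  a_0 = 6
351 = 2·160 + 31   →  a_1 = 2
160 = 5·31 + 5   →  a_2 = 5
31 = 6·5 + 1   →  a_3 = 6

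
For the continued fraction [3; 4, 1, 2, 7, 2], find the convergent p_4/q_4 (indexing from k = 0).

Using pₖ = aₖpₖ₋₁ + pₖ₋₂, qₖ = aₖqₖ₋₁ + qₖ₋₂ (with p₋₁=1, p₋₂=0, q₋₁=0, q₋₂=1):
  k=0: a=3, p=3, q=1
  k=1: a=4, p=13, q=4
  k=2: a=1, p=16, q=5
  k=3: a=2, p=45, q=14
  k=4: a=7, p=331, q=103

331/103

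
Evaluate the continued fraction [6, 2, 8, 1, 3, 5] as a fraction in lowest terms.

2518/389

Fold from the inside: start with 5/1.
  3 + 1/5 = 16/5
  1 + 5/16 = 21/16
  8 + 16/21 = 184/21
  2 + 21/184 = 389/184
  6 + 184/389 = 2518/389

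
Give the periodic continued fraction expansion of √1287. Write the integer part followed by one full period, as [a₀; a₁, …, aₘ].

[35; 1, 6, 1, 70]

a₀ = ⌊√1287⌋ = 35.
With m₀=0, d₀=1 and mₖ₊₁ = dₖaₖ − mₖ, dₖ₊₁ = (n − mₖ₊₁²)/dₖ, aₖ₊₁ = ⌊(a₀+mₖ₊₁)/dₖ₊₁⌋:
  k=1: m=35, d=62, a=1
  k=2: m=27, d=9, a=6
  k=3: m=27, d=62, a=1
  k=4: m=35, d=1, a=70
d=1 and a=2a₀=70 at k=4, so the next step gives (m, d) = (35, 62) again — its k=1 value — and the period has length 4.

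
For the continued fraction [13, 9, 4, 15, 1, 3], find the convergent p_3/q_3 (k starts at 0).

Using pₖ = aₖpₖ₋₁ + pₖ₋₂, qₖ = aₖqₖ₋₁ + qₖ₋₂ (with p₋₁=1, p₋₂=0, q₋₁=0, q₋₂=1):
  k=0: a=13, p=13, q=1
  k=1: a=9, p=118, q=9
  k=2: a=4, p=485, q=37
  k=3: a=15, p=7393, q=564

7393/564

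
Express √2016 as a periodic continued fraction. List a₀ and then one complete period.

[44; 1, 8, 1, 88]

a₀ = ⌊√2016⌋ = 44.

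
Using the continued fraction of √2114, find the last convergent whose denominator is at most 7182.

√2114 = [45; 1, 44, 1, 90, …] (period length 4).
Convergents:
  p_0/q_0 = 45/1
  p_1/q_1 = 46/1
  p_2/q_2 = 2069/45
  p_3/q_3 = 2115/46
  p_4/q_4 = 192419/4185
  p_5/q_5 = 194534/4231
  p_6/q_6 = 8751915/190349
q_5 = 4231 ≤ 7182 < 190349 = q_6, so the answer is 194534/4231.

194534/4231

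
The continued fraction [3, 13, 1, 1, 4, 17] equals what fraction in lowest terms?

6458/2101

Using pₖ = aₖpₖ₋₁ + pₖ₋₂ and qₖ = aₖqₖ₋₁ + qₖ₋₂:
  k=0: a=3, p=3, q=1
  k=1: a=13, p=40, q=13
  k=2: a=1, p=43, q=14
  k=3: a=1, p=83, q=27
  k=4: a=4, p=375, q=122
  k=5: a=17, p=6458, q=2101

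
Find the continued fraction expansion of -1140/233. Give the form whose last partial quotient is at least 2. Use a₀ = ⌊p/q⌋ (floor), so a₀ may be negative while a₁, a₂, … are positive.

[-5; 9, 3, 8]

-1140 = -5×233 + 25
233 = 9×25 + 8
25 = 3×8 + 1
8 = 8×1 + 0  (stop)
So -1140/233 = [-5; 9, 3, 8].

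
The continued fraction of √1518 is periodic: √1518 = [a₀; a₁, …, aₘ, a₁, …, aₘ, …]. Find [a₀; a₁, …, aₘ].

a₀ = ⌊√1518⌋ = 38.
With m₀=0, d₀=1 and mₖ₊₁ = dₖaₖ − mₖ, dₖ₊₁ = (n − mₖ₊₁²)/dₖ, aₖ₊₁ = ⌊(a₀+mₖ₊₁)/dₖ₊₁⌋:
  k=1: m=38, d=74, a=1
  k=2: m=36, d=3, a=24
  k=3: m=36, d=74, a=1
  k=4: m=38, d=1, a=76
d=1 and a=2a₀=76 at k=4, so the next step gives (m, d) = (38, 74) again — its k=1 value — and the period has length 4.

[38; 1, 24, 1, 76]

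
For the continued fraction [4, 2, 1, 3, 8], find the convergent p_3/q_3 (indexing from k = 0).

48/11

Using pₖ = aₖpₖ₋₁ + pₖ₋₂, qₖ = aₖqₖ₋₁ + qₖ₋₂ (with p₋₁=1, p₋₂=0, q₋₁=0, q₋₂=1):
  k=0: a=4, p=4, q=1
  k=1: a=2, p=9, q=2
  k=2: a=1, p=13, q=3
  k=3: a=3, p=48, q=11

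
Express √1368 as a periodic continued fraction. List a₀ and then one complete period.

[36; 1, 72]

a₀ = ⌊√1368⌋ = 36.
With m₀=0, d₀=1 and mₖ₊₁ = dₖaₖ − mₖ, dₖ₊₁ = (n − mₖ₊₁²)/dₖ, aₖ₊₁ = ⌊(a₀+mₖ₊₁)/dₖ₊₁⌋:
  k=1: m=36, d=72, a=1
  k=2: m=36, d=1, a=72
d=1 and a=2a₀=72 at k=2, so the next step gives (m, d) = (36, 72) again — its k=1 value — and the period has length 2.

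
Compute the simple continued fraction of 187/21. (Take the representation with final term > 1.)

187 = 8*21 + 19
21 = 1*19 + 2
19 = 9*2 + 1
2 = 2*1 + 0  (stop)
So 187/21 = [8; 1, 9, 2].

[8; 1, 9, 2]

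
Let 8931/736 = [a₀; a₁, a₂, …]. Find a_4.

8931 = 12·736 + 99   →  a_0 = 12
736 = 7·99 + 43   →  a_1 = 7
99 = 2·43 + 13   →  a_2 = 2
43 = 3·13 + 4   →  a_3 = 3
13 = 3·4 + 1   →  a_4 = 3

3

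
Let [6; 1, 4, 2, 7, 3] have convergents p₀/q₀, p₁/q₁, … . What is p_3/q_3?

75/11

Using pₖ = aₖpₖ₋₁ + pₖ₋₂, qₖ = aₖqₖ₋₁ + qₖ₋₂ (with p₋₁=1, p₋₂=0, q₋₁=0, q₋₂=1):
  k=0: a=6, p=6, q=1
  k=1: a=1, p=7, q=1
  k=2: a=4, p=34, q=5
  k=3: a=2, p=75, q=11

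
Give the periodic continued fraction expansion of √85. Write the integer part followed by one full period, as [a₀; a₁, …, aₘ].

[9; 4, 1, 1, 4, 18]

a₀ = ⌊√85⌋ = 9.
With m₀=0, d₀=1 and mₖ₊₁ = dₖaₖ − mₖ, dₖ₊₁ = (n − mₖ₊₁²)/dₖ, aₖ₊₁ = ⌊(a₀+mₖ₊₁)/dₖ₊₁⌋:
  k=1: m=9, d=4, a=4
  k=2: m=7, d=9, a=1
  k=3: m=2, d=9, a=1
  k=4: m=7, d=4, a=4
  k=5: m=9, d=1, a=18
d=1 and a=2a₀=18 at k=5, so the next step gives (m, d) = (9, 4) again — its k=1 value — and the period has length 5.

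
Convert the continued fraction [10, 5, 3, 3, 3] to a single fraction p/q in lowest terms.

Using pₖ = aₖpₖ₋₁ + pₖ₋₂ and qₖ = aₖqₖ₋₁ + qₖ₋₂:
  k=0: a=10, p=10, q=1
  k=1: a=5, p=51, q=5
  k=2: a=3, p=163, q=16
  k=3: a=3, p=540, q=53
  k=4: a=3, p=1783, q=175

1783/175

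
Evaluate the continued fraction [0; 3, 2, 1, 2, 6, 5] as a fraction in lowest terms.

Using pₖ = aₖpₖ₋₁ + pₖ₋₂ and qₖ = aₖqₖ₋₁ + qₖ₋₂:
  k=0: a=0, p=0, q=1
  k=1: a=3, p=1, q=3
  k=2: a=2, p=2, q=7
  k=3: a=1, p=3, q=10
  k=4: a=2, p=8, q=27
  k=5: a=6, p=51, q=172
  k=6: a=5, p=263, q=887

263/887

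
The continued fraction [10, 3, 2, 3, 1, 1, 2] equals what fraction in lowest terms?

1451/141

Using pₖ = aₖpₖ₋₁ + pₖ₋₂ and qₖ = aₖqₖ₋₁ + qₖ₋₂:
  k=0: a=10, p=10, q=1
  k=1: a=3, p=31, q=3
  k=2: a=2, p=72, q=7
  k=3: a=3, p=247, q=24
  k=4: a=1, p=319, q=31
  k=5: a=1, p=566, q=55
  k=6: a=2, p=1451, q=141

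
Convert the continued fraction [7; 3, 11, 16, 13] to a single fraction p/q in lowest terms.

Using pₖ = aₖpₖ₋₁ + pₖ₋₂ and qₖ = aₖqₖ₋₁ + qₖ₋₂:
  k=0: a=7, p=7, q=1
  k=1: a=3, p=22, q=3
  k=2: a=11, p=249, q=34
  k=3: a=16, p=4006, q=547
  k=4: a=13, p=52327, q=7145

52327/7145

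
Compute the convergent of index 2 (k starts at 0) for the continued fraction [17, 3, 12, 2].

641/37

Using pₖ = aₖpₖ₋₁ + pₖ₋₂, qₖ = aₖqₖ₋₁ + qₖ₋₂ (with p₋₁=1, p₋₂=0, q₋₁=0, q₋₂=1):
  k=0: a=17, p=17, q=1
  k=1: a=3, p=52, q=3
  k=2: a=12, p=641, q=37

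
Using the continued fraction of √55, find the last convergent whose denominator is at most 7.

37/5

√55 = [7; 2, 2, 2, 14, …] (period length 4).
Convergents:
  p_0/q_0 = 7/1
  p_1/q_1 = 15/2
  p_2/q_2 = 37/5
  p_3/q_3 = 89/12
q_2 = 5 ≤ 7 < 12 = q_3, so the answer is 37/5.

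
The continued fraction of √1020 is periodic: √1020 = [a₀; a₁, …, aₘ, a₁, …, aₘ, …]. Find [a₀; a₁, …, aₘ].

[31; 1, 14, 1, 62]

a₀ = ⌊√1020⌋ = 31.
With m₀=0, d₀=1 and mₖ₊₁ = dₖaₖ − mₖ, dₖ₊₁ = (n − mₖ₊₁²)/dₖ, aₖ₊₁ = ⌊(a₀+mₖ₊₁)/dₖ₊₁⌋:
  k=1: m=31, d=59, a=1
  k=2: m=28, d=4, a=14
  k=3: m=28, d=59, a=1
  k=4: m=31, d=1, a=62
d=1 and a=2a₀=62 at k=4, so the next step gives (m, d) = (31, 59) again — its k=1 value — and the period has length 4.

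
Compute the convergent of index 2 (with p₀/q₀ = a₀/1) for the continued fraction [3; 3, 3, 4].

33/10

Using pₖ = aₖpₖ₋₁ + pₖ₋₂, qₖ = aₖqₖ₋₁ + qₖ₋₂ (with p₋₁=1, p₋₂=0, q₋₁=0, q₋₂=1):
  k=0: a=3, p=3, q=1
  k=1: a=3, p=10, q=3
  k=2: a=3, p=33, q=10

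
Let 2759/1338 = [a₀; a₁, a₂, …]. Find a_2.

2759 = 2·1338 + 83   →  a_0 = 2
1338 = 16·83 + 10   →  a_1 = 16
83 = 8·10 + 3   →  a_2 = 8

8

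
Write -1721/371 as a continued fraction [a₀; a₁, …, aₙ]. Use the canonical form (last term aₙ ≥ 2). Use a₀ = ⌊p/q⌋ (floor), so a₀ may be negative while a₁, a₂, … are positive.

-1721 = -5·371 + 134
371 = 2·134 + 103
134 = 1·103 + 31
103 = 3·31 + 10
31 = 3·10 + 1
10 = 10·1 + 0  (stop)
So -1721/371 = [-5; 2, 1, 3, 3, 10].

[-5; 2, 1, 3, 3, 10]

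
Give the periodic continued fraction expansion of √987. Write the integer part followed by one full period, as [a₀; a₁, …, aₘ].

a₀ = ⌊√987⌋ = 31.

[31; 2, 2, 2, 62]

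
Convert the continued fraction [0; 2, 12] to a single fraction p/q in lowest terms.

12/25

Using pₖ = aₖpₖ₋₁ + pₖ₋₂ and qₖ = aₖqₖ₋₁ + qₖ₋₂:
  k=0: a=0, p=0, q=1
  k=1: a=2, p=1, q=2
  k=2: a=12, p=12, q=25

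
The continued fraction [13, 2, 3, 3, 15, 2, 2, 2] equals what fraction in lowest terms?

Fold from the inside: start with 2/1.
  2 + 1/2 = 5/2
  2 + 2/5 = 12/5
  15 + 5/12 = 185/12
  3 + 12/185 = 567/185
  3 + 185/567 = 1886/567
  2 + 567/1886 = 4339/1886
  13 + 1886/4339 = 58293/4339

58293/4339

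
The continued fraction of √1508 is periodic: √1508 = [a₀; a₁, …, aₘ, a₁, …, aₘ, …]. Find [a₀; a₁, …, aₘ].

[38; 1, 4, 1, 76]

a₀ = ⌊√1508⌋ = 38.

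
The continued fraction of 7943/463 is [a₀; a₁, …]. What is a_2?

2

7943 = 17·463 + 72   →  a_0 = 17
463 = 6·72 + 31   →  a_1 = 6
72 = 2·31 + 10   →  a_2 = 2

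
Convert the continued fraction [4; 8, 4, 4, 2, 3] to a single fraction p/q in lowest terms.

Fold from the inside: start with 3/1.
  2 + 1/3 = 7/3
  4 + 3/7 = 31/7
  4 + 7/31 = 131/31
  8 + 31/131 = 1079/131
  4 + 131/1079 = 4447/1079

4447/1079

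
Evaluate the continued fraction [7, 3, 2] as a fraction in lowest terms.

Fold from the inside: start with 2/1.
  3 + 1/2 = 7/2
  7 + 2/7 = 51/7

51/7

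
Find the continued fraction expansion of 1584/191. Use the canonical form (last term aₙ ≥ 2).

1584 = 8*191 + 56
191 = 3*56 + 23
56 = 2*23 + 10
23 = 2*10 + 3
10 = 3*3 + 1
3 = 3*1 + 0  (stop)
So 1584/191 = [8; 3, 2, 2, 3, 3].

[8; 3, 2, 2, 3, 3]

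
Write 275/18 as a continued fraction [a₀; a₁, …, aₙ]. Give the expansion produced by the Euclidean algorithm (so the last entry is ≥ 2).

275 = 15×18 + 5
18 = 3×5 + 3
5 = 1×3 + 2
3 = 1×2 + 1
2 = 2×1 + 0  (stop)
So 275/18 = [15; 3, 1, 1, 2].

[15; 3, 1, 1, 2]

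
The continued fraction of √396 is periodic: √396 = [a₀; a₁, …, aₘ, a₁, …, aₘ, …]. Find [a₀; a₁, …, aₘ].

[19; 1, 8, 1, 38]

a₀ = ⌊√396⌋ = 19.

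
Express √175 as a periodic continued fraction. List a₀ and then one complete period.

[13; 4, 2, 1, 2, 4, 26]

a₀ = ⌊√175⌋ = 13.
With m₀=0, d₀=1 and mₖ₊₁ = dₖaₖ − mₖ, dₖ₊₁ = (n − mₖ₊₁²)/dₖ, aₖ₊₁ = ⌊(a₀+mₖ₊₁)/dₖ₊₁⌋:
  k=1: m=13, d=6, a=4
  k=2: m=11, d=9, a=2
  k=3: m=7, d=14, a=1
  k=4: m=7, d=9, a=2
  k=5: m=11, d=6, a=4
  k=6: m=13, d=1, a=26
d=1 and a=2a₀=26 at k=6, so the next step gives (m, d) = (13, 6) again — its k=1 value — and the period has length 6.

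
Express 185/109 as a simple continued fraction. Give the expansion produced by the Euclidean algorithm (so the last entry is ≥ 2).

[1; 1, 2, 3, 3, 3]

185 = 1×109 + 76
109 = 1×76 + 33
76 = 2×33 + 10
33 = 3×10 + 3
10 = 3×3 + 1
3 = 3×1 + 0  (stop)
So 185/109 = [1; 1, 2, 3, 3, 3].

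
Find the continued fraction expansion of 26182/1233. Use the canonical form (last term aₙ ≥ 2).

26182 = 21×1233 + 289
1233 = 4×289 + 77
289 = 3×77 + 58
77 = 1×58 + 19
58 = 3×19 + 1
19 = 19×1 + 0  (stop)
So 26182/1233 = [21; 4, 3, 1, 3, 19].

[21; 4, 3, 1, 3, 19]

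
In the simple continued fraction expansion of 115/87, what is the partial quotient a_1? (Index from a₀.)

3

115 = 1·87 + 28   →  a_0 = 1
87 = 3·28 + 3   →  a_1 = 3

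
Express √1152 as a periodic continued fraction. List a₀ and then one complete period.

[33; 1, 15, 1, 66]

a₀ = ⌊√1152⌋ = 33.
With m₀=0, d₀=1 and mₖ₊₁ = dₖaₖ − mₖ, dₖ₊₁ = (n − mₖ₊₁²)/dₖ, aₖ₊₁ = ⌊(a₀+mₖ₊₁)/dₖ₊₁⌋:
  k=1: m=33, d=63, a=1
  k=2: m=30, d=4, a=15
  k=3: m=30, d=63, a=1
  k=4: m=33, d=1, a=66
d=1 and a=2a₀=66 at k=4, so the next step gives (m, d) = (33, 63) again — its k=1 value — and the period has length 4.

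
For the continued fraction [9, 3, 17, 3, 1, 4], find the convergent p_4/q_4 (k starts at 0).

1968/211

Using pₖ = aₖpₖ₋₁ + pₖ₋₂, qₖ = aₖqₖ₋₁ + qₖ₋₂ (with p₋₁=1, p₋₂=0, q₋₁=0, q₋₂=1):
  k=0: a=9, p=9, q=1
  k=1: a=3, p=28, q=3
  k=2: a=17, p=485, q=52
  k=3: a=3, p=1483, q=159
  k=4: a=1, p=1968, q=211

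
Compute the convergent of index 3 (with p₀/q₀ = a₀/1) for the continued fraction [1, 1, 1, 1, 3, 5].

5/3

Using pₖ = aₖpₖ₋₁ + pₖ₋₂, qₖ = aₖqₖ₋₁ + qₖ₋₂ (with p₋₁=1, p₋₂=0, q₋₁=0, q₋₂=1):
  k=0: a=1, p=1, q=1
  k=1: a=1, p=2, q=1
  k=2: a=1, p=3, q=2
  k=3: a=1, p=5, q=3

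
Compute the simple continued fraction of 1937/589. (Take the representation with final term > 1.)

[3; 3, 2, 6, 1, 1, 2, 2]

1937 = 3*589 + 170
589 = 3*170 + 79
170 = 2*79 + 12
79 = 6*12 + 7
12 = 1*7 + 5
7 = 1*5 + 2
5 = 2*2 + 1
2 = 2*1 + 0  (stop)
So 1937/589 = [3; 3, 2, 6, 1, 1, 2, 2].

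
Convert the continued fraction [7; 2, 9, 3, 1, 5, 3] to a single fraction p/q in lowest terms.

Fold from the inside: start with 3/1.
  5 + 1/3 = 16/3
  1 + 3/16 = 19/16
  3 + 16/19 = 73/19
  9 + 19/73 = 676/73
  2 + 73/676 = 1425/676
  7 + 676/1425 = 10651/1425

10651/1425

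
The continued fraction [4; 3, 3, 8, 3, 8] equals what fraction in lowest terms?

Using pₖ = aₖpₖ₋₁ + pₖ₋₂ and qₖ = aₖqₖ₋₁ + qₖ₋₂:
  k=0: a=4, p=4, q=1
  k=1: a=3, p=13, q=3
  k=2: a=3, p=43, q=10
  k=3: a=8, p=357, q=83
  k=4: a=3, p=1114, q=259
  k=5: a=8, p=9269, q=2155

9269/2155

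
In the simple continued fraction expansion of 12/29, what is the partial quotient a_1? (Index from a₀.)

12 = 0·29 + 12   →  a_0 = 0
29 = 2·12 + 5   →  a_1 = 2

2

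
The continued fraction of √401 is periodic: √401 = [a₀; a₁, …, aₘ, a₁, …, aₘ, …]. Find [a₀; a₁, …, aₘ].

a₀ = ⌊√401⌋ = 20.
With m₀=0, d₀=1 and mₖ₊₁ = dₖaₖ − mₖ, dₖ₊₁ = (n − mₖ₊₁²)/dₖ, aₖ₊₁ = ⌊(a₀+mₖ₊₁)/dₖ₊₁⌋:
  k=1: m=20, d=1, a=40
d=1 and a=2a₀=40 at k=1, so the next step gives (m, d) = (20, 1) again — its k=1 value — and the period has length 1.

[20; 40]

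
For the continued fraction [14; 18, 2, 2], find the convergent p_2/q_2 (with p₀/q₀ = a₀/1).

520/37

Using pₖ = aₖpₖ₋₁ + pₖ₋₂, qₖ = aₖqₖ₋₁ + qₖ₋₂ (with p₋₁=1, p₋₂=0, q₋₁=0, q₋₂=1):
  k=0: a=14, p=14, q=1
  k=1: a=18, p=253, q=18
  k=2: a=2, p=520, q=37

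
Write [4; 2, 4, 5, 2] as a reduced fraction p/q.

458/103

Fold from the inside: start with 2/1.
  5 + 1/2 = 11/2
  4 + 2/11 = 46/11
  2 + 11/46 = 103/46
  4 + 46/103 = 458/103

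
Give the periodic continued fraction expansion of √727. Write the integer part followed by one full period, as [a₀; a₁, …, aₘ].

a₀ = ⌊√727⌋ = 26.
With m₀=0, d₀=1 and mₖ₊₁ = dₖaₖ − mₖ, dₖ₊₁ = (n − mₖ₊₁²)/dₖ, aₖ₊₁ = ⌊(a₀+mₖ₊₁)/dₖ₊₁⌋:
  k=1: m=26, d=51, a=1
  k=2: m=25, d=2, a=25
  k=3: m=25, d=51, a=1
  k=4: m=26, d=1, a=52
d=1 and a=2a₀=52 at k=4, so the next step gives (m, d) = (26, 51) again — its k=1 value — and the period has length 4.

[26; 1, 25, 1, 52]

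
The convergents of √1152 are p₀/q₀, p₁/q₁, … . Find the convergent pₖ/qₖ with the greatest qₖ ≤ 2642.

√1152 = [33; 1, 15, 1, 66, …] (period length 4).
Convergents:
  p_0/q_0 = 33/1
  p_1/q_1 = 34/1
  p_2/q_2 = 543/16
  p_3/q_3 = 577/17
  p_4/q_4 = 38625/1138
  p_5/q_5 = 39202/1155
  p_6/q_6 = 626655/18463
q_5 = 1155 ≤ 2642 < 18463 = q_6, so the answer is 39202/1155.

39202/1155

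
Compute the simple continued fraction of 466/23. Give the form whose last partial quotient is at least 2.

[20; 3, 1, 5]

466 = 20×23 + 6
23 = 3×6 + 5
6 = 1×5 + 1
5 = 5×1 + 0  (stop)
So 466/23 = [20; 3, 1, 5].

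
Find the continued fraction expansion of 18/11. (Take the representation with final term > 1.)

18 = 1*11 + 7
11 = 1*7 + 4
7 = 1*4 + 3
4 = 1*3 + 1
3 = 3*1 + 0  (stop)
So 18/11 = [1; 1, 1, 1, 3].

[1; 1, 1, 1, 3]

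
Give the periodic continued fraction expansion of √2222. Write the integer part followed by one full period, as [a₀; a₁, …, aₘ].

[47; 7, 4, 7, 94]

a₀ = ⌊√2222⌋ = 47.
With m₀=0, d₀=1 and mₖ₊₁ = dₖaₖ − mₖ, dₖ₊₁ = (n − mₖ₊₁²)/dₖ, aₖ₊₁ = ⌊(a₀+mₖ₊₁)/dₖ₊₁⌋:
  k=1: m=47, d=13, a=7
  k=2: m=44, d=22, a=4
  k=3: m=44, d=13, a=7
  k=4: m=47, d=1, a=94
d=1 and a=2a₀=94 at k=4, so the next step gives (m, d) = (47, 13) again — its k=1 value — and the period has length 4.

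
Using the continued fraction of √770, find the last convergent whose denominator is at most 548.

6188/223

√770 = [27; 1, 2, 1, 54, …] (period length 4).
Convergents:
  p_0/q_0 = 27/1
  p_1/q_1 = 28/1
  p_2/q_2 = 83/3
  p_3/q_3 = 111/4
  p_4/q_4 = 6077/219
  p_5/q_5 = 6188/223
  p_6/q_6 = 18453/665
q_5 = 223 ≤ 548 < 665 = q_6, so the answer is 6188/223.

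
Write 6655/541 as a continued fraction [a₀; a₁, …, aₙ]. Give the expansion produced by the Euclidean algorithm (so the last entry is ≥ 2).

6655 = 12×541 + 163
541 = 3×163 + 52
163 = 3×52 + 7
52 = 7×7 + 3
7 = 2×3 + 1
3 = 3×1 + 0  (stop)
So 6655/541 = [12; 3, 3, 7, 2, 3].

[12; 3, 3, 7, 2, 3]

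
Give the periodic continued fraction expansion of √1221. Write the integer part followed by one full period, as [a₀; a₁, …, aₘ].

a₀ = ⌊√1221⌋ = 34.
With m₀=0, d₀=1 and mₖ₊₁ = dₖaₖ − mₖ, dₖ₊₁ = (n − mₖ₊₁²)/dₖ, aₖ₊₁ = ⌊(a₀+mₖ₊₁)/dₖ₊₁⌋:
  k=1: m=34, d=65, a=1
  k=2: m=31, d=4, a=16
  k=3: m=33, d=33, a=2
  k=4: m=33, d=4, a=16
  k=5: m=31, d=65, a=1
  k=6: m=34, d=1, a=68
d=1 and a=2a₀=68 at k=6, so the next step gives (m, d) = (34, 65) again — its k=1 value — and the period has length 6.

[34; 1, 16, 2, 16, 1, 68]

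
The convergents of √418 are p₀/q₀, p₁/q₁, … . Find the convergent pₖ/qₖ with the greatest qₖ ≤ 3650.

33857/1656

√418 = [20; 2, 4, 20, 4, 2, 40, …] (period length 6).
Convergents:
  p_0/q_0 = 20/1
  p_1/q_1 = 41/2
  p_2/q_2 = 184/9
  p_3/q_3 = 3721/182
  p_4/q_4 = 15068/737
  p_5/q_5 = 33857/1656
  p_6/q_6 = 1369348/66977
q_5 = 1656 ≤ 3650 < 66977 = q_6, so the answer is 33857/1656.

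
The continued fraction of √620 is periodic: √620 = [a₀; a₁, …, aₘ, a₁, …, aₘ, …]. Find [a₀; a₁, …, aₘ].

a₀ = ⌊√620⌋ = 24.
With m₀=0, d₀=1 and mₖ₊₁ = dₖaₖ − mₖ, dₖ₊₁ = (n − mₖ₊₁²)/dₖ, aₖ₊₁ = ⌊(a₀+mₖ₊₁)/dₖ₊₁⌋:
  k=1: m=24, d=44, a=1
  k=2: m=20, d=5, a=8
  k=3: m=20, d=44, a=1
  k=4: m=24, d=1, a=48
d=1 and a=2a₀=48 at k=4, so the next step gives (m, d) = (24, 44) again — its k=1 value — and the period has length 4.

[24; 1, 8, 1, 48]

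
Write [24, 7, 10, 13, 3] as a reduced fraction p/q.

69067/2861

Fold from the inside: start with 3/1.
  13 + 1/3 = 40/3
  10 + 3/40 = 403/40
  7 + 40/403 = 2861/403
  24 + 403/2861 = 69067/2861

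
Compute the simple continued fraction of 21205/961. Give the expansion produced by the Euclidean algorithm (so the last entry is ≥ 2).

[22; 15, 3, 1, 15]

21205 = 22·961 + 63
961 = 15·63 + 16
63 = 3·16 + 15
16 = 1·15 + 1
15 = 15·1 + 0  (stop)
So 21205/961 = [22; 15, 3, 1, 15].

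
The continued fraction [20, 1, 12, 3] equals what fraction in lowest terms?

837/40

Using pₖ = aₖpₖ₋₁ + pₖ₋₂ and qₖ = aₖqₖ₋₁ + qₖ₋₂:
  k=0: a=20, p=20, q=1
  k=1: a=1, p=21, q=1
  k=2: a=12, p=272, q=13
  k=3: a=3, p=837, q=40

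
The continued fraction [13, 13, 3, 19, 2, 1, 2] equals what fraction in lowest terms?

82425/6304

Using pₖ = aₖpₖ₋₁ + pₖ₋₂ and qₖ = aₖqₖ₋₁ + qₖ₋₂:
  k=0: a=13, p=13, q=1
  k=1: a=13, p=170, q=13
  k=2: a=3, p=523, q=40
  k=3: a=19, p=10107, q=773
  k=4: a=2, p=20737, q=1586
  k=5: a=1, p=30844, q=2359
  k=6: a=2, p=82425, q=6304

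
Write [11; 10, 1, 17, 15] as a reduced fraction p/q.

32897/2966

Using pₖ = aₖpₖ₋₁ + pₖ₋₂ and qₖ = aₖqₖ₋₁ + qₖ₋₂:
  k=0: a=11, p=11, q=1
  k=1: a=10, p=111, q=10
  k=2: a=1, p=122, q=11
  k=3: a=17, p=2185, q=197
  k=4: a=15, p=32897, q=2966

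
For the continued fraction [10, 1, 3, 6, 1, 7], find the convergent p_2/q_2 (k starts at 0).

43/4

Using pₖ = aₖpₖ₋₁ + pₖ₋₂, qₖ = aₖqₖ₋₁ + qₖ₋₂ (with p₋₁=1, p₋₂=0, q₋₁=0, q₋₂=1):
  k=0: a=10, p=10, q=1
  k=1: a=1, p=11, q=1
  k=2: a=3, p=43, q=4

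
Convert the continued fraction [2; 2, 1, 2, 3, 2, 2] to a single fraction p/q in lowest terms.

358/151

Fold from the inside: start with 2/1.
  2 + 1/2 = 5/2
  3 + 2/5 = 17/5
  2 + 5/17 = 39/17
  1 + 17/39 = 56/39
  2 + 39/56 = 151/56
  2 + 56/151 = 358/151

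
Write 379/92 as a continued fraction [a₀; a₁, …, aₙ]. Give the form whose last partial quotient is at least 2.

[4; 8, 2, 1, 3]

379 = 4×92 + 11
92 = 8×11 + 4
11 = 2×4 + 3
4 = 1×3 + 1
3 = 3×1 + 0  (stop)
So 379/92 = [4; 8, 2, 1, 3].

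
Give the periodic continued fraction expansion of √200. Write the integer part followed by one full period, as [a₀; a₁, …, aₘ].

[14; 7, 28]

a₀ = ⌊√200⌋ = 14.
With m₀=0, d₀=1 and mₖ₊₁ = dₖaₖ − mₖ, dₖ₊₁ = (n − mₖ₊₁²)/dₖ, aₖ₊₁ = ⌊(a₀+mₖ₊₁)/dₖ₊₁⌋:
  k=1: m=14, d=4, a=7
  k=2: m=14, d=1, a=28
d=1 and a=2a₀=28 at k=2, so the next step gives (m, d) = (14, 4) again — its k=1 value — and the period has length 2.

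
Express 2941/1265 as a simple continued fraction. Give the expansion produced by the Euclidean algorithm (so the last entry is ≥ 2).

[2; 3, 12, 1, 5, 2, 2]

2941 = 2·1265 + 411
1265 = 3·411 + 32
411 = 12·32 + 27
32 = 1·27 + 5
27 = 5·5 + 2
5 = 2·2 + 1
2 = 2·1 + 0  (stop)
So 2941/1265 = [2; 3, 12, 1, 5, 2, 2].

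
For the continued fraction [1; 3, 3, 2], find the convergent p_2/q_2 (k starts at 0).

13/10

Using pₖ = aₖpₖ₋₁ + pₖ₋₂, qₖ = aₖqₖ₋₁ + qₖ₋₂ (with p₋₁=1, p₋₂=0, q₋₁=0, q₋₂=1):
  k=0: a=1, p=1, q=1
  k=1: a=3, p=4, q=3
  k=2: a=3, p=13, q=10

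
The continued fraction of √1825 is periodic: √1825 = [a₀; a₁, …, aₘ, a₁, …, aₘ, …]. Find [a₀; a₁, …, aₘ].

[42; 1, 2, 1, 1, 2, 1, 84]

a₀ = ⌊√1825⌋ = 42.
With m₀=0, d₀=1 and mₖ₊₁ = dₖaₖ − mₖ, dₖ₊₁ = (n − mₖ₊₁²)/dₖ, aₖ₊₁ = ⌊(a₀+mₖ₊₁)/dₖ₊₁⌋:
  k=1: m=42, d=61, a=1
  k=2: m=19, d=24, a=2
  k=3: m=29, d=41, a=1
  k=4: m=12, d=41, a=1
  k=5: m=29, d=24, a=2
  k=6: m=19, d=61, a=1
  k=7: m=42, d=1, a=84
d=1 and a=2a₀=84 at k=7, so the next step gives (m, d) = (42, 61) again — its k=1 value — and the period has length 7.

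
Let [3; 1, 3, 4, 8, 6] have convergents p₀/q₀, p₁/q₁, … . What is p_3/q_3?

64/17

Using pₖ = aₖpₖ₋₁ + pₖ₋₂, qₖ = aₖqₖ₋₁ + qₖ₋₂ (with p₋₁=1, p₋₂=0, q₋₁=0, q₋₂=1):
  k=0: a=3, p=3, q=1
  k=1: a=1, p=4, q=1
  k=2: a=3, p=15, q=4
  k=3: a=4, p=64, q=17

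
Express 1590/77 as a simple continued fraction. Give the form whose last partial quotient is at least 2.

[20; 1, 1, 1, 5, 1, 3]

1590 = 20·77 + 50
77 = 1·50 + 27
50 = 1·27 + 23
27 = 1·23 + 4
23 = 5·4 + 3
4 = 1·3 + 1
3 = 3·1 + 0  (stop)
So 1590/77 = [20; 1, 1, 1, 5, 1, 3].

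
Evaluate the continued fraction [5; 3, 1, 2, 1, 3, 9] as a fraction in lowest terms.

2734/519

Fold from the inside: start with 9/1.
  3 + 1/9 = 28/9
  1 + 9/28 = 37/28
  2 + 28/37 = 102/37
  1 + 37/102 = 139/102
  3 + 102/139 = 519/139
  5 + 139/519 = 2734/519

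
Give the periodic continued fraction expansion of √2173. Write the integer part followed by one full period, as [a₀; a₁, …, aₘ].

[46; 1, 1, 1, 1, 1, 1, 92]

a₀ = ⌊√2173⌋ = 46.
With m₀=0, d₀=1 and mₖ₊₁ = dₖaₖ − mₖ, dₖ₊₁ = (n − mₖ₊₁²)/dₖ, aₖ₊₁ = ⌊(a₀+mₖ₊₁)/dₖ₊₁⌋:
  k=1: m=46, d=57, a=1
  k=2: m=11, d=36, a=1
  k=3: m=25, d=43, a=1
  k=4: m=18, d=43, a=1
  k=5: m=25, d=36, a=1
  k=6: m=11, d=57, a=1
  k=7: m=46, d=1, a=92
d=1 and a=2a₀=92 at k=7, so the next step gives (m, d) = (46, 57) again — its k=1 value — and the period has length 7.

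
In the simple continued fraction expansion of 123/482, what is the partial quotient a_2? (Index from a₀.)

123 = 0·482 + 123   →  a_0 = 0
482 = 3·123 + 113   →  a_1 = 3
123 = 1·113 + 10   →  a_2 = 1

1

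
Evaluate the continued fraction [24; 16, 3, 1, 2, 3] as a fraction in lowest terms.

14485/602

Fold from the inside: start with 3/1.
  2 + 1/3 = 7/3
  1 + 3/7 = 10/7
  3 + 7/10 = 37/10
  16 + 10/37 = 602/37
  24 + 37/602 = 14485/602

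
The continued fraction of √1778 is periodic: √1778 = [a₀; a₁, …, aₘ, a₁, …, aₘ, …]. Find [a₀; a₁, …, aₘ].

a₀ = ⌊√1778⌋ = 42.

[42; 6, 84]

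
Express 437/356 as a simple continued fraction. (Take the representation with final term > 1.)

437 = 1·356 + 81
356 = 4·81 + 32
81 = 2·32 + 17
32 = 1·17 + 15
17 = 1·15 + 2
15 = 7·2 + 1
2 = 2·1 + 0  (stop)
So 437/356 = [1; 4, 2, 1, 1, 7, 2].

[1; 4, 2, 1, 1, 7, 2]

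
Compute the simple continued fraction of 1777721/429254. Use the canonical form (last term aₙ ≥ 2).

1777721 = 4×429254 + 60705
429254 = 7×60705 + 4319
60705 = 14×4319 + 239
4319 = 18×239 + 17
239 = 14×17 + 1
17 = 17×1 + 0  (stop)
So 1777721/429254 = [4; 7, 14, 18, 14, 17].

[4; 7, 14, 18, 14, 17]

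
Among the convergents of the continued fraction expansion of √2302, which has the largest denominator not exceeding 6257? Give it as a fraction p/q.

221040/4607

√2302 = [47; 1, 46, 1, 94, …] (period length 4).
Convergents:
  p_0/q_0 = 47/1
  p_1/q_1 = 48/1
  p_2/q_2 = 2255/47
  p_3/q_3 = 2303/48
  p_4/q_4 = 218737/4559
  p_5/q_5 = 221040/4607
  p_6/q_6 = 10386577/216481
q_5 = 4607 ≤ 6257 < 216481 = q_6, so the answer is 221040/4607.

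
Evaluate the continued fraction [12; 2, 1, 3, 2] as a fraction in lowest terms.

309/25

Using pₖ = aₖpₖ₋₁ + pₖ₋₂ and qₖ = aₖqₖ₋₁ + qₖ₋₂:
  k=0: a=12, p=12, q=1
  k=1: a=2, p=25, q=2
  k=2: a=1, p=37, q=3
  k=3: a=3, p=136, q=11
  k=4: a=2, p=309, q=25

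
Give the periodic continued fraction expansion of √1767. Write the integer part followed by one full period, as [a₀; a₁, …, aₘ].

[42; 28, 84]

a₀ = ⌊√1767⌋ = 42.
With m₀=0, d₀=1 and mₖ₊₁ = dₖaₖ − mₖ, dₖ₊₁ = (n − mₖ₊₁²)/dₖ, aₖ₊₁ = ⌊(a₀+mₖ₊₁)/dₖ₊₁⌋:
  k=1: m=42, d=3, a=28
  k=2: m=42, d=1, a=84
d=1 and a=2a₀=84 at k=2, so the next step gives (m, d) = (42, 3) again — its k=1 value — and the period has length 2.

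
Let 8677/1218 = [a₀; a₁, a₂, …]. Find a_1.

8

8677 = 7·1218 + 151   →  a_0 = 7
1218 = 8·151 + 10   →  a_1 = 8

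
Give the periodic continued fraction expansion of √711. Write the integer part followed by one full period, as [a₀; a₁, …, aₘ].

a₀ = ⌊√711⌋ = 26.
With m₀=0, d₀=1 and mₖ₊₁ = dₖaₖ − mₖ, dₖ₊₁ = (n − mₖ₊₁²)/dₖ, aₖ₊₁ = ⌊(a₀+mₖ₊₁)/dₖ₊₁⌋:
  k=1: m=26, d=35, a=1
  k=2: m=9, d=18, a=1
  k=3: m=9, d=35, a=1
  k=4: m=26, d=1, a=52
d=1 and a=2a₀=52 at k=4, so the next step gives (m, d) = (26, 35) again — its k=1 value — and the period has length 4.

[26; 1, 1, 1, 52]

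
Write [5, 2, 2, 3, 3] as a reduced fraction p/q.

303/56

Using pₖ = aₖpₖ₋₁ + pₖ₋₂ and qₖ = aₖqₖ₋₁ + qₖ₋₂:
  k=0: a=5, p=5, q=1
  k=1: a=2, p=11, q=2
  k=2: a=2, p=27, q=5
  k=3: a=3, p=92, q=17
  k=4: a=3, p=303, q=56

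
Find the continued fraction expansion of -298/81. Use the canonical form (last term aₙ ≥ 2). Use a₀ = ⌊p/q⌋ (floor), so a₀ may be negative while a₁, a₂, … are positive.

-298 = -4×81 + 26
81 = 3×26 + 3
26 = 8×3 + 2
3 = 1×2 + 1
2 = 2×1 + 0  (stop)
So -298/81 = [-4; 3, 8, 1, 2].

[-4; 3, 8, 1, 2]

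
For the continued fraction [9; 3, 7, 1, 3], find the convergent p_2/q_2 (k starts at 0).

205/22

Using pₖ = aₖpₖ₋₁ + pₖ₋₂, qₖ = aₖqₖ₋₁ + qₖ₋₂ (with p₋₁=1, p₋₂=0, q₋₁=0, q₋₂=1):
  k=0: a=9, p=9, q=1
  k=1: a=3, p=28, q=3
  k=2: a=7, p=205, q=22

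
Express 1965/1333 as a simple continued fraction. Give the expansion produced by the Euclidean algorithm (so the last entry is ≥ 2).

1965 = 1*1333 + 632
1333 = 2*632 + 69
632 = 9*69 + 11
69 = 6*11 + 3
11 = 3*3 + 2
3 = 1*2 + 1
2 = 2*1 + 0  (stop)
So 1965/1333 = [1; 2, 9, 6, 3, 1, 2].

[1; 2, 9, 6, 3, 1, 2]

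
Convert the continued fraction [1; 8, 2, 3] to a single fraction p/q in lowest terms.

66/59

Using pₖ = aₖpₖ₋₁ + pₖ₋₂ and qₖ = aₖqₖ₋₁ + qₖ₋₂:
  k=0: a=1, p=1, q=1
  k=1: a=8, p=9, q=8
  k=2: a=2, p=19, q=17
  k=3: a=3, p=66, q=59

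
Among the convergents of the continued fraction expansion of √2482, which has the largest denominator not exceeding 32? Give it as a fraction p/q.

√2482 = [49; 1, 4, 1, 1, 4, 1, 98, …] (period length 7).
Convergents:
  p_0/q_0 = 49/1
  p_1/q_1 = 50/1
  p_2/q_2 = 249/5
  p_3/q_3 = 299/6
  p_4/q_4 = 548/11
  p_5/q_5 = 2491/50
q_4 = 11 ≤ 32 < 50 = q_5, so the answer is 548/11.

548/11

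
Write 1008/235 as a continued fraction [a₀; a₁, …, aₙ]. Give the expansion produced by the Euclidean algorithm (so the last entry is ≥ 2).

[4; 3, 2, 5, 6]

1008 = 4·235 + 68
235 = 3·68 + 31
68 = 2·31 + 6
31 = 5·6 + 1
6 = 6·1 + 0  (stop)
So 1008/235 = [4; 3, 2, 5, 6].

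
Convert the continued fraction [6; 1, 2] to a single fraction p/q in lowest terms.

20/3

Using pₖ = aₖpₖ₋₁ + pₖ₋₂ and qₖ = aₖqₖ₋₁ + qₖ₋₂:
  k=0: a=6, p=6, q=1
  k=1: a=1, p=7, q=1
  k=2: a=2, p=20, q=3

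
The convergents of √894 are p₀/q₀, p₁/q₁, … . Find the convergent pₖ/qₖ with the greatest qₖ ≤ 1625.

√894 = [29; 1, 8, 1, 58, …] (period length 4).
Convergents:
  p_0/q_0 = 29/1
  p_1/q_1 = 30/1
  p_2/q_2 = 269/9
  p_3/q_3 = 299/10
  p_4/q_4 = 17611/589
  p_5/q_5 = 17910/599
  p_6/q_6 = 160891/5381
q_5 = 599 ≤ 1625 < 5381 = q_6, so the answer is 17910/599.

17910/599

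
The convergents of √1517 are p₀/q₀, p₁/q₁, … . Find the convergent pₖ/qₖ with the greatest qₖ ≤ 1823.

29601/760

√1517 = [38; 1, 18, 2, 18, 1, 76, …] (period length 6).
Convergents:
  p_0/q_0 = 38/1
  p_1/q_1 = 39/1
  p_2/q_2 = 740/19
  p_3/q_3 = 1519/39
  p_4/q_4 = 28082/721
  p_5/q_5 = 29601/760
  p_6/q_6 = 2277758/58481
q_5 = 760 ≤ 1823 < 58481 = q_6, so the answer is 29601/760.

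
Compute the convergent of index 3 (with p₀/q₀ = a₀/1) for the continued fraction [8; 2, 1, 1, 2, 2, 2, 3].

42/5

Using pₖ = aₖpₖ₋₁ + pₖ₋₂, qₖ = aₖqₖ₋₁ + qₖ₋₂ (with p₋₁=1, p₋₂=0, q₋₁=0, q₋₂=1):
  k=0: a=8, p=8, q=1
  k=1: a=2, p=17, q=2
  k=2: a=1, p=25, q=3
  k=3: a=1, p=42, q=5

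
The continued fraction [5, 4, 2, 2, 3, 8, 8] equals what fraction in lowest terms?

Fold from the inside: start with 8/1.
  8 + 1/8 = 65/8
  3 + 8/65 = 203/65
  2 + 65/203 = 471/203
  2 + 203/471 = 1145/471
  4 + 471/1145 = 5051/1145
  5 + 1145/5051 = 26400/5051

26400/5051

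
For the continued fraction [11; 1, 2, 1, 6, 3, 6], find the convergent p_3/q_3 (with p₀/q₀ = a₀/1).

47/4

Using pₖ = aₖpₖ₋₁ + pₖ₋₂, qₖ = aₖqₖ₋₁ + qₖ₋₂ (with p₋₁=1, p₋₂=0, q₋₁=0, q₋₂=1):
  k=0: a=11, p=11, q=1
  k=1: a=1, p=12, q=1
  k=2: a=2, p=35, q=3
  k=3: a=1, p=47, q=4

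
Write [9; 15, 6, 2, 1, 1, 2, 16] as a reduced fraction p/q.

Using pₖ = aₖpₖ₋₁ + pₖ₋₂ and qₖ = aₖqₖ₋₁ + qₖ₋₂:
  k=0: a=9, p=9, q=1
  k=1: a=15, p=136, q=15
  k=2: a=6, p=825, q=91
  k=3: a=2, p=1786, q=197
  k=4: a=1, p=2611, q=288
  k=5: a=1, p=4397, q=485
  k=6: a=2, p=11405, q=1258
  k=7: a=16, p=186877, q=20613

186877/20613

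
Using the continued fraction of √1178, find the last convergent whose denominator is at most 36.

√1178 = [34; 3, 9, 2, 9, 3, 68, …] (period length 6).
Convergents:
  p_0/q_0 = 34/1
  p_1/q_1 = 103/3
  p_2/q_2 = 961/28
  p_3/q_3 = 2025/59
q_2 = 28 ≤ 36 < 59 = q_3, so the answer is 961/28.

961/28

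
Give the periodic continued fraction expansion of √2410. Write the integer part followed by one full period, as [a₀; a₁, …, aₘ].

[49; 10, 1, 8, 1, 10, 98]

a₀ = ⌊√2410⌋ = 49.
With m₀=0, d₀=1 and mₖ₊₁ = dₖaₖ − mₖ, dₖ₊₁ = (n − mₖ₊₁²)/dₖ, aₖ₊₁ = ⌊(a₀+mₖ₊₁)/dₖ₊₁⌋:
  k=1: m=49, d=9, a=10
  k=2: m=41, d=81, a=1
  k=3: m=40, d=10, a=8
  k=4: m=40, d=81, a=1
  k=5: m=41, d=9, a=10
  k=6: m=49, d=1, a=98
d=1 and a=2a₀=98 at k=6, so the next step gives (m, d) = (49, 9) again — its k=1 value — and the period has length 6.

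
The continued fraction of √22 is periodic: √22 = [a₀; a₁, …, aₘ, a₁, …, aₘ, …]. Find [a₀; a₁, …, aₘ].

a₀ = ⌊√22⌋ = 4.
With m₀=0, d₀=1 and mₖ₊₁ = dₖaₖ − mₖ, dₖ₊₁ = (n − mₖ₊₁²)/dₖ, aₖ₊₁ = ⌊(a₀+mₖ₊₁)/dₖ₊₁⌋:
  k=1: m=4, d=6, a=1
  k=2: m=2, d=3, a=2
  k=3: m=4, d=2, a=4
  k=4: m=4, d=3, a=2
  k=5: m=2, d=6, a=1
  k=6: m=4, d=1, a=8
d=1 and a=2a₀=8 at k=6, so the next step gives (m, d) = (4, 6) again — its k=1 value — and the period has length 6.

[4; 1, 2, 4, 2, 1, 8]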